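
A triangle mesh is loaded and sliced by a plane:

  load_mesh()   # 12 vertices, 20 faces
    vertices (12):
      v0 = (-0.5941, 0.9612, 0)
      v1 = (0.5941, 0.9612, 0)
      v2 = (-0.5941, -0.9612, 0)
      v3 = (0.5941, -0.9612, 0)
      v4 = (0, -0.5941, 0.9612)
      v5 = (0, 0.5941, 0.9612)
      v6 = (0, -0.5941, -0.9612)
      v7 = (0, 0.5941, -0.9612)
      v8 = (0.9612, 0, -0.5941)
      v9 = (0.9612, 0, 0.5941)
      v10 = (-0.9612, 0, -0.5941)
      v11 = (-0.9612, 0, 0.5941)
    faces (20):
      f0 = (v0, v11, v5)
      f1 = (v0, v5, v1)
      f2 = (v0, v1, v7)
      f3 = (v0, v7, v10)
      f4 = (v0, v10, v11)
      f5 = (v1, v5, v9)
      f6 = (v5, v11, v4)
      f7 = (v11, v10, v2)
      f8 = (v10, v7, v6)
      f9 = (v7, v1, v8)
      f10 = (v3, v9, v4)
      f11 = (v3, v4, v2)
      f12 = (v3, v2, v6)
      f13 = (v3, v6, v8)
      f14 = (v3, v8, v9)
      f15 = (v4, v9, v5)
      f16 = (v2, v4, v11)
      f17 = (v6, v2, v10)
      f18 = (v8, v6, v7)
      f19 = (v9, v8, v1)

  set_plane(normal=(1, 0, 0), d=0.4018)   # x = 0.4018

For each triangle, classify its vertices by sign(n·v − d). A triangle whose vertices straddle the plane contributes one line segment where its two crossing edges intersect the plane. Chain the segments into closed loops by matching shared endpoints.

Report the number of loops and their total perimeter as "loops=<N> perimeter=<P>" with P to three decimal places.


loops=1 perimeter=5.525

Straddling triangles (10 of 20):
  (v0,v5,v1) [--+] → (0.4018, 0.842376, 0.311124)–(0.4018, 0.9612, 0)  len=0.3330
  (v0,v1,v7) [-+-] → (0.4018, 0.9612, 0)–(0.4018, 0.842376, -0.311124)  len=0.3330
  (v1,v5,v9) [+-+] → (0.4018, 0.842376, 0.311124)–(0.4018, 0.345755, 0.807745)  len=0.7023
  (v7,v1,v8) [-++] → (0.4018, 0.842376, -0.311124)–(0.4018, 0.345755, -0.807745)  len=0.7023
  (v3,v9,v4) [++-] → (0.4018, -0.345755, 0.807745)–(0.4018, -0.842376, 0.311124)  len=0.7023
  (v3,v4,v2) [+--] → (0.4018, -0.842376, 0.311124)–(0.4018, -0.9612, 0)  len=0.3330
  (v3,v2,v6) [+--] → (0.4018, -0.9612, 0)–(0.4018, -0.842376, -0.311124)  len=0.3330
  (v3,v6,v8) [+-+] → (0.4018, -0.842376, -0.311124)–(0.4018, -0.345755, -0.807745)  len=0.7023
  (v4,v9,v5) [-+-] → (0.4018, -0.345755, 0.807745)–(0.4018, 0.345755, 0.807745)  len=0.6915
  (v8,v6,v7) [+--] → (0.4018, -0.345755, -0.807745)–(0.4018, 0.345755, -0.807745)  len=0.6915

Chained into 1 loop(s):
  loop 1: 10 segments, perimeter = 5.5245
Total perimeter = 5.525


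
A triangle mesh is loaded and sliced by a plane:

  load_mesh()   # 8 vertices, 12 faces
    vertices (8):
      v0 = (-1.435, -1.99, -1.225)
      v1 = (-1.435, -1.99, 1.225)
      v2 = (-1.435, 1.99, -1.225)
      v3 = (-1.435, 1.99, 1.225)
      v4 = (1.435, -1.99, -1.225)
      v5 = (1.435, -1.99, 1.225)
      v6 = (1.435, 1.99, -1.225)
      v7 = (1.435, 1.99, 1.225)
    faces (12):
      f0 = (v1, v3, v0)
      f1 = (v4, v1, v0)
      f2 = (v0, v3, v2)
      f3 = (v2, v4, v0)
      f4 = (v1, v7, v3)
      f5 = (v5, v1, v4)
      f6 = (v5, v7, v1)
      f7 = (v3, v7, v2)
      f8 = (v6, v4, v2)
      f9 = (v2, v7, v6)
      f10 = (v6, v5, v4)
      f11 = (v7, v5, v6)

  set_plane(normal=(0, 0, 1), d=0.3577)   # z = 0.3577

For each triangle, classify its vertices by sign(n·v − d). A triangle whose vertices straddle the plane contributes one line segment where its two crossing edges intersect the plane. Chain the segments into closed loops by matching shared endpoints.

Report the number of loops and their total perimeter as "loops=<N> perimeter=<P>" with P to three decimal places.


loops=1 perimeter=13.700

Straddling triangles (8 of 12):
  (v1,v3,v0) [++-] → (-1.435, 0.58108, 0.3577)–(-1.435, -1.99, 0.3577)  len=2.5711
  (v4,v1,v0) [-+-] → (-0.41902, -1.99, 0.3577)–(-1.435, -1.99, 0.3577)  len=1.0160
  (v0,v3,v2) [-+-] → (-1.435, 0.58108, 0.3577)–(-1.435, 1.99, 0.3577)  len=1.4089
  (v5,v1,v4) [++-] → (-0.41902, -1.99, 0.3577)–(1.435, -1.99, 0.3577)  len=1.8540
  (v3,v7,v2) [++-] → (0.41902, 1.99, 0.3577)–(-1.435, 1.99, 0.3577)  len=1.8540
  (v2,v7,v6) [-+-] → (0.41902, 1.99, 0.3577)–(1.435, 1.99, 0.3577)  len=1.0160
  (v6,v5,v4) [-+-] → (1.435, -0.58108, 0.3577)–(1.435, -1.99, 0.3577)  len=1.4089
  (v7,v5,v6) [++-] → (1.435, -0.58108, 0.3577)–(1.435, 1.99, 0.3577)  len=2.5711

Chained into 1 loop(s):
  loop 1: 8 segments, perimeter = 13.7000
Total perimeter = 13.700


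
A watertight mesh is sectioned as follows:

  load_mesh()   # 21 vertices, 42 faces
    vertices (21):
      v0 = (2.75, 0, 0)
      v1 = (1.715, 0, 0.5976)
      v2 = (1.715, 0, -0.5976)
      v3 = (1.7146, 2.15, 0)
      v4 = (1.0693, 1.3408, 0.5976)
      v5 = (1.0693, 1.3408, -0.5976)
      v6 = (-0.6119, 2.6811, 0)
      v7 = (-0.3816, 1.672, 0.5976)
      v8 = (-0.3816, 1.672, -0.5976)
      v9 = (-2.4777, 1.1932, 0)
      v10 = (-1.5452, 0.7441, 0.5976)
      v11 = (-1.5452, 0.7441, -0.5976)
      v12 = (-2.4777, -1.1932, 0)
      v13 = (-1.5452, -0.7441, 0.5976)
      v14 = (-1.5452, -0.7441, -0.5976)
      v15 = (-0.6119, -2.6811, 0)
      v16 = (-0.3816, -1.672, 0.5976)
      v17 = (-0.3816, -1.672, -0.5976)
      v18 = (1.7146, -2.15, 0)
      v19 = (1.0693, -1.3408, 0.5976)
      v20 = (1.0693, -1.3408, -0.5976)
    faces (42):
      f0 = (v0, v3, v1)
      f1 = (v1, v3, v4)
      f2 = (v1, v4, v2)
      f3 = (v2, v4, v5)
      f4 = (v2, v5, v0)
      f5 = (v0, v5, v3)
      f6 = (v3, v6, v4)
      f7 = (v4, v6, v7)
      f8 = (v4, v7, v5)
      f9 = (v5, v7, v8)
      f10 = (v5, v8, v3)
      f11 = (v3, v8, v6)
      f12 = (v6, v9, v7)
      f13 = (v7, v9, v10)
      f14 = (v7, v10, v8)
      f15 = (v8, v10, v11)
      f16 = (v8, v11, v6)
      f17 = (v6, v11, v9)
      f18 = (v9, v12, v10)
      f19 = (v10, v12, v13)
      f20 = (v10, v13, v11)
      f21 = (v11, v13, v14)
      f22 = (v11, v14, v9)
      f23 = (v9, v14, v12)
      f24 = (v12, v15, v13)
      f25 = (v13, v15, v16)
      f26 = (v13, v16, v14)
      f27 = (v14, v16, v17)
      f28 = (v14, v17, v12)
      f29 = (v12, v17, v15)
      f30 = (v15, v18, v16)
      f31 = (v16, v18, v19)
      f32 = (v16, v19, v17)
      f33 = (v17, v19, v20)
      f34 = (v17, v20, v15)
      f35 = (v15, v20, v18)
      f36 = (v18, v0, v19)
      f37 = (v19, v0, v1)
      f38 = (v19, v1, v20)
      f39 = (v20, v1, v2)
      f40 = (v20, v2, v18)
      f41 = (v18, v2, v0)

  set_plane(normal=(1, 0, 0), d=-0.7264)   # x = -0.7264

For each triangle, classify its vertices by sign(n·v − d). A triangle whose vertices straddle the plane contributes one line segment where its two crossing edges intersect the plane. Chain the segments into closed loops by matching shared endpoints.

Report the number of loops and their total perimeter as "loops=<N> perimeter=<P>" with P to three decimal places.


loops=2 perimeter=7.727

Straddling triangles (12 of 42):
  (v6,v9,v7) [+-+] → (-0.7264, 2.58979, 0)–(-0.7264, 1.59324, 0.499297)  len=1.1146
  (v7,v9,v10) [+--] → (-0.7264, 1.59324, 0.499297)–(-0.7264, 1.39704, 0.5976)  len=0.2194
  (v7,v10,v8) [+-+] → (-0.7264, 1.39704, 0.5976)–(-0.7264, 1.39704, -0.243436)  len=0.8410
  (v8,v10,v11) [+--] → (-0.7264, 1.39704, -0.243436)–(-0.7264, 1.39704, -0.5976)  len=0.3542
  (v8,v11,v6) [+-+] → (-0.7264, 1.39704, -0.5976)–(-0.7264, 2.44346, -0.0733153)  len=1.1704
  (v6,v11,v9) [+--] → (-0.7264, 2.44346, -0.0733153)–(-0.7264, 2.58979, 0)  len=0.1637
  (v12,v15,v13) [-+-] → (-0.7264, -2.58979, 0)–(-0.7264, -2.44346, 0.0733153)  len=0.1637
  (v13,v15,v16) [-++] → (-0.7264, -2.44346, 0.0733153)–(-0.7264, -1.39704, 0.5976)  len=1.1704
  (v13,v16,v14) [-+-] → (-0.7264, -1.39704, 0.5976)–(-0.7264, -1.39704, 0.243436)  len=0.3542
  (v14,v16,v17) [-++] → (-0.7264, -1.39704, 0.243436)–(-0.7264, -1.39704, -0.5976)  len=0.8410
  (v14,v17,v12) [-+-] → (-0.7264, -1.39704, -0.5976)–(-0.7264, -1.59324, -0.499297)  len=0.2194
  (v12,v17,v15) [-++] → (-0.7264, -1.59324, -0.499297)–(-0.7264, -2.58979, 0)  len=1.1146

Chained into 2 loop(s):
  loop 1: 6 segments, perimeter = 3.8634
  loop 2: 6 segments, perimeter = 3.8634
Total perimeter = 7.727


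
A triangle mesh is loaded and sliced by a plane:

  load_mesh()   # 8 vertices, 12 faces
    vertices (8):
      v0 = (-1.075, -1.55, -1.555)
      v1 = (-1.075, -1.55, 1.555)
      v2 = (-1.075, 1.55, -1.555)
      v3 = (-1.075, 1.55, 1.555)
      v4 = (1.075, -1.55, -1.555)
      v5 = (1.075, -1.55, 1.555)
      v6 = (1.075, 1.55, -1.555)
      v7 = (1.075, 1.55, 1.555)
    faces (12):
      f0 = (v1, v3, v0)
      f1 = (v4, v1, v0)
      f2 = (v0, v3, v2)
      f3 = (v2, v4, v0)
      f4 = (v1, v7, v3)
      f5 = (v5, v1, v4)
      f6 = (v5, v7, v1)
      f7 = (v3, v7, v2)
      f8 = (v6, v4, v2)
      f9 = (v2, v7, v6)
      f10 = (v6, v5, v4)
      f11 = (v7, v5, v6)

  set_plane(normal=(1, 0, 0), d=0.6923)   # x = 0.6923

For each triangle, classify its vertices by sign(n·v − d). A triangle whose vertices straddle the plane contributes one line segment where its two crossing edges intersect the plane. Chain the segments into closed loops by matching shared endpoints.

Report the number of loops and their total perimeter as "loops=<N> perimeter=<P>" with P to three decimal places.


Straddling triangles (8 of 12):
  (v4,v1,v0) [+--] → (0.6923, -1.55, -1.00142)–(0.6923, -1.55, -1.555)  len=0.5536
  (v2,v4,v0) [-+-] → (0.6923, -0.9982, -1.555)–(0.6923, -1.55, -1.555)  len=0.5518
  (v1,v7,v3) [-+-] → (0.6923, 0.9982, 1.555)–(0.6923, 1.55, 1.555)  len=0.5518
  (v5,v1,v4) [+-+] → (0.6923, -1.55, 1.555)–(0.6923, -1.55, -1.00142)  len=2.5564
  (v5,v7,v1) [++-] → (0.6923, 0.9982, 1.555)–(0.6923, -1.55, 1.555)  len=2.5482
  (v3,v7,v2) [-+-] → (0.6923, 1.55, 1.555)–(0.6923, 1.55, 1.00142)  len=0.5536
  (v6,v4,v2) [++-] → (0.6923, -0.9982, -1.555)–(0.6923, 1.55, -1.555)  len=2.5482
  (v2,v7,v6) [-++] → (0.6923, 1.55, 1.00142)–(0.6923, 1.55, -1.555)  len=2.5564

Chained into 1 loop(s):
  loop 1: 8 segments, perimeter = 12.4200
Total perimeter = 12.420

loops=1 perimeter=12.420


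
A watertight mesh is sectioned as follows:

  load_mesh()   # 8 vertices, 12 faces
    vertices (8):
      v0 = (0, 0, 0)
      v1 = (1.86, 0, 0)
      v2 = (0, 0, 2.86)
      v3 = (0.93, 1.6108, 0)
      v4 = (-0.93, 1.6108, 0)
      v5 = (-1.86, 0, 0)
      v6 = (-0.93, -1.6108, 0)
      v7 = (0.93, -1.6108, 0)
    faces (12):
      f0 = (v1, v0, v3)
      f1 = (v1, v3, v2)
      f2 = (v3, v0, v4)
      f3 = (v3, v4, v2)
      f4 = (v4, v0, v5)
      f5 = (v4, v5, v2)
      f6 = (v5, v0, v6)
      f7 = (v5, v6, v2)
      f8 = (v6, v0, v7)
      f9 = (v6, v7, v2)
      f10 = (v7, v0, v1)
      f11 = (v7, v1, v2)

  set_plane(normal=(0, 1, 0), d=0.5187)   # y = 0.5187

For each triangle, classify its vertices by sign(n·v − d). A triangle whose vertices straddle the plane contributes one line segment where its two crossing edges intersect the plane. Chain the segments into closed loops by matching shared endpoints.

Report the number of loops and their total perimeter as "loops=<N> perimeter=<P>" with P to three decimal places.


Straddling triangles (6 of 12):
  (v1,v0,v3) [--+] → (0.299473, 0.5187, 0)–(1.56053, 0.5187, 0)  len=1.2611
  (v1,v3,v2) [-+-] → (1.56053, 0.5187, 0)–(0.299473, 0.5187, 1.93904)  len=2.3130
  (v3,v0,v4) [+-+] → (0.299473, 0.5187, 0)–(-0.299473, 0.5187, 0)  len=0.5989
  (v3,v4,v2) [++-] → (-0.299473, 0.5187, 1.93904)–(0.299473, 0.5187, 1.93904)  len=0.5989
  (v4,v0,v5) [+--] → (-0.299473, 0.5187, 0)–(-1.56053, 0.5187, 0)  len=1.2611
  (v4,v5,v2) [+--] → (-1.56053, 0.5187, 0)–(-0.299473, 0.5187, 1.93904)  len=2.3130

Chained into 1 loop(s):
  loop 1: 6 segments, perimeter = 8.3461
Total perimeter = 8.346

loops=1 perimeter=8.346


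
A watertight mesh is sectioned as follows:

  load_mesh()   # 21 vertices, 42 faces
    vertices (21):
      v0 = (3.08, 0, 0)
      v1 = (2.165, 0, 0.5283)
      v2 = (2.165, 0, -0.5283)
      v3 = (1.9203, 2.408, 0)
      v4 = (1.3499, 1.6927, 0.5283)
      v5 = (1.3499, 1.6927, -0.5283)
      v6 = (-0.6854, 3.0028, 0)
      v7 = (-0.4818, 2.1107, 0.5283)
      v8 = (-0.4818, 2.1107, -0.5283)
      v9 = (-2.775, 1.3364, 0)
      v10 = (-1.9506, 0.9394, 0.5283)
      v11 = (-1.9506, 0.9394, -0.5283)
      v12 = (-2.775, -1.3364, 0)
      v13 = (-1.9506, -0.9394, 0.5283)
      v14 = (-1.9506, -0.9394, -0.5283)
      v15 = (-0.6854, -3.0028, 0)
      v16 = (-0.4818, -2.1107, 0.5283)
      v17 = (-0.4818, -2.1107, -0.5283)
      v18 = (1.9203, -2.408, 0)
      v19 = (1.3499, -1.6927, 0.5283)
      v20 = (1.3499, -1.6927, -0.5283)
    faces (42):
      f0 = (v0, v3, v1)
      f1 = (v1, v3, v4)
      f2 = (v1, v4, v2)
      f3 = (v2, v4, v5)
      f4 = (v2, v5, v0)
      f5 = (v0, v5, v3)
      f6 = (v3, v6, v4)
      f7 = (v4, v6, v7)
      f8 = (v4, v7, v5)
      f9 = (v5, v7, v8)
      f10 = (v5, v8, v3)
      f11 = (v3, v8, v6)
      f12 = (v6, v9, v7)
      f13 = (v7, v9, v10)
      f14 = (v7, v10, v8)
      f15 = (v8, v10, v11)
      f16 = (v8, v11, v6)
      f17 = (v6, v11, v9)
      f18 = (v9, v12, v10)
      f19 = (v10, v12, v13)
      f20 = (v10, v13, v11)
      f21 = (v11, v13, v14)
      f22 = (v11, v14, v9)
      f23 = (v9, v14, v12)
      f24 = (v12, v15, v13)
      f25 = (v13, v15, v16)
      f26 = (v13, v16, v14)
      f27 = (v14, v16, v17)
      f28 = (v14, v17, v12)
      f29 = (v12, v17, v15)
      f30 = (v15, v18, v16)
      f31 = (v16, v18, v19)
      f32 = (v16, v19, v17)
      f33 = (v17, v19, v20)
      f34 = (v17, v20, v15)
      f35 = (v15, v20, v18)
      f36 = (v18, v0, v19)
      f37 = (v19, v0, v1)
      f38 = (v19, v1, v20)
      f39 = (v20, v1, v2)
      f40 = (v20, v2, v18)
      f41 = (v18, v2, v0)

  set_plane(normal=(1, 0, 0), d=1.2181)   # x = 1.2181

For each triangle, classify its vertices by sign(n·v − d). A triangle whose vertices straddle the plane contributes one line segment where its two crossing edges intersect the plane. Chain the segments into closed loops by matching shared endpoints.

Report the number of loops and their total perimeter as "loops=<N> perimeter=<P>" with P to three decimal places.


Straddling triangles (12 of 42):
  (v3,v6,v4) [+-+] → (1.2181, 2.56829, 0)–(1.2181, 1.77754, 0.494089)  len=0.9324
  (v4,v6,v7) [+--] → (1.2181, 1.77754, 0.494089)–(1.2181, 1.72278, 0.5283)  len=0.0646
  (v4,v7,v5) [+-+] → (1.2181, 1.72278, 0.5283)–(1.2181, 1.72278, -0.452272)  len=0.9806
  (v5,v7,v8) [+--] → (1.2181, 1.72278, -0.452272)–(1.2181, 1.72278, -0.5283)  len=0.0760
  (v5,v8,v3) [+-+] → (1.2181, 1.72278, -0.5283)–(1.2181, 2.32109, -0.154437)  len=0.7055
  (v3,v8,v6) [+--] → (1.2181, 2.32109, -0.154437)–(1.2181, 2.56829, 0)  len=0.2915
  (v15,v18,v16) [-+-] → (1.2181, -2.56829, 0)–(1.2181, -2.32109, 0.154437)  len=0.2915
  (v16,v18,v19) [-++] → (1.2181, -2.32109, 0.154437)–(1.2181, -1.72278, 0.5283)  len=0.7055
  (v16,v19,v17) [-+-] → (1.2181, -1.72278, 0.5283)–(1.2181, -1.72278, 0.452272)  len=0.0760
  (v17,v19,v20) [-++] → (1.2181, -1.72278, 0.452272)–(1.2181, -1.72278, -0.5283)  len=0.9806
  (v17,v20,v15) [-+-] → (1.2181, -1.72278, -0.5283)–(1.2181, -1.77754, -0.494089)  len=0.0646
  (v15,v20,v18) [-++] → (1.2181, -1.77754, -0.494089)–(1.2181, -2.56829, 0)  len=0.9324

Chained into 2 loop(s):
  loop 1: 6 segments, perimeter = 3.0506
  loop 2: 6 segments, perimeter = 3.0506
Total perimeter = 6.101

loops=2 perimeter=6.101


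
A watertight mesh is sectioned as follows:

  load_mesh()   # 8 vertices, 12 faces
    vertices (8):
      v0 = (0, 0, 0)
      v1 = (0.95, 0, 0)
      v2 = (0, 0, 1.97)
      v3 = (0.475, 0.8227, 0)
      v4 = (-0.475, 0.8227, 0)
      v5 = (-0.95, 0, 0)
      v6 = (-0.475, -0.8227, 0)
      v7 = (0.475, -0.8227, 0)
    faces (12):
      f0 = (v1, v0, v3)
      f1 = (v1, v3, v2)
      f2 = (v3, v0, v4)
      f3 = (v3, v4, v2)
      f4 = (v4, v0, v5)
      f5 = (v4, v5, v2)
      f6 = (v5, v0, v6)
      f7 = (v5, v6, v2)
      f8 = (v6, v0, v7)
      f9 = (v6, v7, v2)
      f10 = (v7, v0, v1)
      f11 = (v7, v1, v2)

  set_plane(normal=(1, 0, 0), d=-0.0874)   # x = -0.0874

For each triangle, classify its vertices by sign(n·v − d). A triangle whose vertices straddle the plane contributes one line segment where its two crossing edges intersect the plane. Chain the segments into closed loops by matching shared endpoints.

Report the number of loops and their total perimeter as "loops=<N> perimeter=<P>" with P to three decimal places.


Straddling triangles (8 of 12):
  (v3,v0,v4) [++-] → (-0.0874, 0.151377, 0)–(-0.0874, 0.8227, 0)  len=0.6713
  (v3,v4,v2) [+-+] → (-0.0874, 0.8227, 0)–(-0.0874, 0.151377, 1.60752)  len=1.7421
  (v4,v0,v5) [-+-] → (-0.0874, 0.151377, 0)–(-0.0874, 0, 0)  len=0.1514
  (v4,v5,v2) [--+] → (-0.0874, 0, 1.78876)–(-0.0874, 0.151377, 1.60752)  len=0.2361
  (v5,v0,v6) [-+-] → (-0.0874, 0, 0)–(-0.0874, -0.151377, 0)  len=0.1514
  (v5,v6,v2) [--+] → (-0.0874, -0.151377, 1.60752)–(-0.0874, 0, 1.78876)  len=0.2361
  (v6,v0,v7) [-++] → (-0.0874, -0.151377, 0)–(-0.0874, -0.8227, 0)  len=0.6713
  (v6,v7,v2) [-++] → (-0.0874, -0.8227, 0)–(-0.0874, -0.151377, 1.60752)  len=1.7421

Chained into 1 loop(s):
  loop 1: 8 segments, perimeter = 5.6018
Total perimeter = 5.602

loops=1 perimeter=5.602


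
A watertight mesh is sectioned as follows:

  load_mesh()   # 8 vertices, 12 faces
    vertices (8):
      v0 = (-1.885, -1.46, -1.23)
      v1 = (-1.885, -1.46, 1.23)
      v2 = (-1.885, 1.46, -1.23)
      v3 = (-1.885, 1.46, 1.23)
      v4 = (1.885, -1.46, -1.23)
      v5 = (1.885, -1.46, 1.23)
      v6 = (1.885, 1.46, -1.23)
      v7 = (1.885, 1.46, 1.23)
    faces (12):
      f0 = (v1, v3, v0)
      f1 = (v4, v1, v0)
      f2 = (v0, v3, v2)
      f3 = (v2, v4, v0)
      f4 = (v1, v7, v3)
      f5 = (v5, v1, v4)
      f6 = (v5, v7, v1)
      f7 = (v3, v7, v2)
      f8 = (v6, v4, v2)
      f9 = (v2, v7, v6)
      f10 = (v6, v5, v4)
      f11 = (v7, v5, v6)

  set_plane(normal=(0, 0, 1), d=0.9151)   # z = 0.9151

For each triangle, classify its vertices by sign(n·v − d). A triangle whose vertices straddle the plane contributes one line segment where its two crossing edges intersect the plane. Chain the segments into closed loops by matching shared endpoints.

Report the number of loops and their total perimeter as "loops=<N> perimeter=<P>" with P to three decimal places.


Straddling triangles (8 of 12):
  (v1,v3,v0) [++-] → (-1.885, 1.08622, 0.9151)–(-1.885, -1.46, 0.9151)  len=2.5462
  (v4,v1,v0) [-+-] → (-1.40241, -1.46, 0.9151)–(-1.885, -1.46, 0.9151)  len=0.4826
  (v0,v3,v2) [-+-] → (-1.885, 1.08622, 0.9151)–(-1.885, 1.46, 0.9151)  len=0.3738
  (v5,v1,v4) [++-] → (-1.40241, -1.46, 0.9151)–(1.885, -1.46, 0.9151)  len=3.2874
  (v3,v7,v2) [++-] → (1.40241, 1.46, 0.9151)–(-1.885, 1.46, 0.9151)  len=3.2874
  (v2,v7,v6) [-+-] → (1.40241, 1.46, 0.9151)–(1.885, 1.46, 0.9151)  len=0.4826
  (v6,v5,v4) [-+-] → (1.885, -1.08622, 0.9151)–(1.885, -1.46, 0.9151)  len=0.3738
  (v7,v5,v6) [++-] → (1.885, -1.08622, 0.9151)–(1.885, 1.46, 0.9151)  len=2.5462

Chained into 1 loop(s):
  loop 1: 8 segments, perimeter = 13.3800
Total perimeter = 13.380

loops=1 perimeter=13.380


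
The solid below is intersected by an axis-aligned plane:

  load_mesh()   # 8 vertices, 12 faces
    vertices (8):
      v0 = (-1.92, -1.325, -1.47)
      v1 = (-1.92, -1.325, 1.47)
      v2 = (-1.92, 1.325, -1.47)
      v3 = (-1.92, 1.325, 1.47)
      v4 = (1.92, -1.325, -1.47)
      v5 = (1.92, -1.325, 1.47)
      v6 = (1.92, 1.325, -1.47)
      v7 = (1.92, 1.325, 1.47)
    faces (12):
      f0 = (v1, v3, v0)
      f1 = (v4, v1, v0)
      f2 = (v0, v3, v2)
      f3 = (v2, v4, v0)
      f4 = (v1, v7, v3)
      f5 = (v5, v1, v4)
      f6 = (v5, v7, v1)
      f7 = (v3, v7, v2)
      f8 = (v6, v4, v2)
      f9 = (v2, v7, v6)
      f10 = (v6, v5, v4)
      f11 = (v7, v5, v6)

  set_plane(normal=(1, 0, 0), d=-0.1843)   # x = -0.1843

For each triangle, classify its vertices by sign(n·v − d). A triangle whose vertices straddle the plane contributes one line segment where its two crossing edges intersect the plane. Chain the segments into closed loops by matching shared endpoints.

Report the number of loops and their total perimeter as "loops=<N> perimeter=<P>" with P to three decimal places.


Straddling triangles (8 of 12):
  (v4,v1,v0) [+--] → (-0.1843, -1.325, 0.141105)–(-0.1843, -1.325, -1.47)  len=1.6111
  (v2,v4,v0) [-+-] → (-0.1843, 0.127186, -1.47)–(-0.1843, -1.325, -1.47)  len=1.4522
  (v1,v7,v3) [-+-] → (-0.1843, -0.127186, 1.47)–(-0.1843, 1.325, 1.47)  len=1.4522
  (v5,v1,v4) [+-+] → (-0.1843, -1.325, 1.47)–(-0.1843, -1.325, 0.141105)  len=1.3289
  (v5,v7,v1) [++-] → (-0.1843, -0.127186, 1.47)–(-0.1843, -1.325, 1.47)  len=1.1978
  (v3,v7,v2) [-+-] → (-0.1843, 1.325, 1.47)–(-0.1843, 1.325, -0.141105)  len=1.6111
  (v6,v4,v2) [++-] → (-0.1843, 0.127186, -1.47)–(-0.1843, 1.325, -1.47)  len=1.1978
  (v2,v7,v6) [-++] → (-0.1843, 1.325, -0.141105)–(-0.1843, 1.325, -1.47)  len=1.3289

Chained into 1 loop(s):
  loop 1: 8 segments, perimeter = 11.1800
Total perimeter = 11.180

loops=1 perimeter=11.180


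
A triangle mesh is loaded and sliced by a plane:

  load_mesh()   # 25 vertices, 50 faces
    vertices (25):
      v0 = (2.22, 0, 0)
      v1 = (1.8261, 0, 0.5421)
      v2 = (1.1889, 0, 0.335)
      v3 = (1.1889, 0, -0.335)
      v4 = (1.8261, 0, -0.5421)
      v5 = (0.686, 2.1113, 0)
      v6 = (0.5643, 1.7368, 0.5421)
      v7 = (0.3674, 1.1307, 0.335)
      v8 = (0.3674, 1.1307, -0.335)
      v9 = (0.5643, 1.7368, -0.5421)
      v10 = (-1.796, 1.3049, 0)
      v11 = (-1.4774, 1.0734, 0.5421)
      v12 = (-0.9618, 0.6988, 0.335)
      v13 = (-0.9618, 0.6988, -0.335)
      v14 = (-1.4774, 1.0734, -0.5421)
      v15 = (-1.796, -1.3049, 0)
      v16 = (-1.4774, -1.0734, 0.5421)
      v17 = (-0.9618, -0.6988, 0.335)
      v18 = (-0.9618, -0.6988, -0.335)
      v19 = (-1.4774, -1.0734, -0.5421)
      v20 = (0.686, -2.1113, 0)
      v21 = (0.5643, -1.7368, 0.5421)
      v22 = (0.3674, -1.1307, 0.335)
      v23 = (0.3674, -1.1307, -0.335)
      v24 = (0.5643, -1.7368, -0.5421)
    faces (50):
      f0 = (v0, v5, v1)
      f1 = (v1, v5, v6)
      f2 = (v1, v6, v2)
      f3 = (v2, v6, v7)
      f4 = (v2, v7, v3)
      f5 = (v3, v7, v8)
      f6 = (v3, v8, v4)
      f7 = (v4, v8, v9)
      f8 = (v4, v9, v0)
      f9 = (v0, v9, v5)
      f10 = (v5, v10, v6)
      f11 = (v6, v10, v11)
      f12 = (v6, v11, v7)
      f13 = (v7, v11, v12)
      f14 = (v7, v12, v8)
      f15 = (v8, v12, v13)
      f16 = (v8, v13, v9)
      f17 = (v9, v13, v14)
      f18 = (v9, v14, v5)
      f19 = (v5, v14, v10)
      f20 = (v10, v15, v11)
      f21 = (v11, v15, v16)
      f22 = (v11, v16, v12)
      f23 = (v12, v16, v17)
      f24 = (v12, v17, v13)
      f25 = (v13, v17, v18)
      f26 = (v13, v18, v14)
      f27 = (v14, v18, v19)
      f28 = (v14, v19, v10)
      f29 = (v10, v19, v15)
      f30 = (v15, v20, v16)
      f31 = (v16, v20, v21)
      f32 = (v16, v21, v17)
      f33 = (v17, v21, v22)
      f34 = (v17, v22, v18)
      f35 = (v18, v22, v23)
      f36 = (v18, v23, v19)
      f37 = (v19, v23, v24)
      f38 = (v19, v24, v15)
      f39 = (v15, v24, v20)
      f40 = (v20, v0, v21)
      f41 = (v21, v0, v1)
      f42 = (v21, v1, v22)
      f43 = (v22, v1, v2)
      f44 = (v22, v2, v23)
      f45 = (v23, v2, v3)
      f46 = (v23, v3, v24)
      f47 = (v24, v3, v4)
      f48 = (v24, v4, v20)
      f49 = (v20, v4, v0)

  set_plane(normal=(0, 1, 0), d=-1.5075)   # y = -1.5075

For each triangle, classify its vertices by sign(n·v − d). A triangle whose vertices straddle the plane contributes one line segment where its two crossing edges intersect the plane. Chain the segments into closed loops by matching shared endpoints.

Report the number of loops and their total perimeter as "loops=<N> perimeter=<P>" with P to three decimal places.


loops=1 perimeter=5.449

Straddling triangles (14 of 50):
  (v15,v20,v16) [+-+] → (-1.17242, -1.5075, 0)–(-0.572561, -1.5075, 0.315368)  len=0.6777
  (v16,v20,v21) [+--] → (-0.572561, -1.5075, 0.315368)–(-0.141401, -1.5075, 0.5421)  len=0.4871
  (v16,v21,v17) [+-+] → (-0.141401, -1.5075, 0.5421)–(0.227176, -1.5075, 0.49635)  len=0.3714
  (v17,v21,v22) [+-+] → (0.227176, -1.5075, 0.49635)–(0.489809, -1.5075, 0.46375)  len=0.2646
  (v19,v23,v24) [++-] → (0.489809, -1.5075, -0.46375)–(-0.141401, -1.5075, -0.5421)  len=0.6361
  (v19,v24,v15) [+-+] → (-0.141401, -1.5075, -0.5421)–(-0.688807, -1.5075, -0.254294)  len=0.6185
  (v15,v24,v20) [+--] → (-0.688807, -1.5075, -0.254294)–(-1.17242, -1.5075, 0)  len=0.5464
  (v20,v0,v21) [-+-] → (1.1247, -1.5075, 0)–(0.782893, -1.5075, 0.47053)  len=0.5816
  (v21,v0,v1) [-++] → (0.782893, -1.5075, 0.47053)–(0.730888, -1.5075, 0.5421)  len=0.0885
  (v21,v1,v22) [-++] → (0.730888, -1.5075, 0.5421)–(0.489809, -1.5075, 0.46375)  len=0.2535
  (v23,v3,v24) [++-] → (0.646762, -1.5075, -0.514758)–(0.489809, -1.5075, -0.46375)  len=0.1650
  (v24,v3,v4) [-++] → (0.646762, -1.5075, -0.514758)–(0.730888, -1.5075, -0.5421)  len=0.0885
  (v24,v4,v20) [-+-] → (0.730888, -1.5075, -0.5421)–(1.01205, -1.5075, -0.155032)  len=0.4784
  (v20,v4,v0) [-++] → (1.01205, -1.5075, -0.155032)–(1.1247, -1.5075, 0)  len=0.1916

Chained into 1 loop(s):
  loop 1: 14 segments, perimeter = 5.4489
Total perimeter = 5.449


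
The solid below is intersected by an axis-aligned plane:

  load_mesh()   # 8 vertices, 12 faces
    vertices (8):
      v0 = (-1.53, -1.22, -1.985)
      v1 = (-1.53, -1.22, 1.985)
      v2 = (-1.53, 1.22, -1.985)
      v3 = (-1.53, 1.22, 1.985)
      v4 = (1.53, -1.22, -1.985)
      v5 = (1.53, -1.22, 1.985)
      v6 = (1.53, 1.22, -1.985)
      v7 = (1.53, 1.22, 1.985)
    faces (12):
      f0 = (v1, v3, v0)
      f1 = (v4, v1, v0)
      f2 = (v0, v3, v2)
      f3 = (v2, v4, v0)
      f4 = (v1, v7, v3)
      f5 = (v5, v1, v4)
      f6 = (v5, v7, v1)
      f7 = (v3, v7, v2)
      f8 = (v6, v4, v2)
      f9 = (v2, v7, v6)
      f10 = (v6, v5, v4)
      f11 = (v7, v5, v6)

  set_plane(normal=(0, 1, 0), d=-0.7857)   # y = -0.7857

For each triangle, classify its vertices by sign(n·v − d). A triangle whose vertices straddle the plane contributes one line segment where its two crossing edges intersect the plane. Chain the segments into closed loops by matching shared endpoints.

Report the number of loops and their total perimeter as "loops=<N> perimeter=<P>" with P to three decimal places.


loops=1 perimeter=14.060

Straddling triangles (8 of 12):
  (v1,v3,v0) [-+-] → (-1.53, -0.7857, 1.985)–(-1.53, -0.7857, -1.27837)  len=3.2634
  (v0,v3,v2) [-++] → (-1.53, -0.7857, -1.27837)–(-1.53, -0.7857, -1.985)  len=0.7066
  (v2,v4,v0) [+--] → (0.985345, -0.7857, -1.985)–(-1.53, -0.7857, -1.985)  len=2.5153
  (v1,v7,v3) [-++] → (-0.985345, -0.7857, 1.985)–(-1.53, -0.7857, 1.985)  len=0.5447
  (v5,v7,v1) [-+-] → (1.53, -0.7857, 1.985)–(-0.985345, -0.7857, 1.985)  len=2.5153
  (v6,v4,v2) [+-+] → (1.53, -0.7857, -1.985)–(0.985345, -0.7857, -1.985)  len=0.5447
  (v6,v5,v4) [+--] → (1.53, -0.7857, 1.27837)–(1.53, -0.7857, -1.985)  len=3.2634
  (v7,v5,v6) [+-+] → (1.53, -0.7857, 1.985)–(1.53, -0.7857, 1.27837)  len=0.7066

Chained into 1 loop(s):
  loop 1: 8 segments, perimeter = 14.0600
Total perimeter = 14.060


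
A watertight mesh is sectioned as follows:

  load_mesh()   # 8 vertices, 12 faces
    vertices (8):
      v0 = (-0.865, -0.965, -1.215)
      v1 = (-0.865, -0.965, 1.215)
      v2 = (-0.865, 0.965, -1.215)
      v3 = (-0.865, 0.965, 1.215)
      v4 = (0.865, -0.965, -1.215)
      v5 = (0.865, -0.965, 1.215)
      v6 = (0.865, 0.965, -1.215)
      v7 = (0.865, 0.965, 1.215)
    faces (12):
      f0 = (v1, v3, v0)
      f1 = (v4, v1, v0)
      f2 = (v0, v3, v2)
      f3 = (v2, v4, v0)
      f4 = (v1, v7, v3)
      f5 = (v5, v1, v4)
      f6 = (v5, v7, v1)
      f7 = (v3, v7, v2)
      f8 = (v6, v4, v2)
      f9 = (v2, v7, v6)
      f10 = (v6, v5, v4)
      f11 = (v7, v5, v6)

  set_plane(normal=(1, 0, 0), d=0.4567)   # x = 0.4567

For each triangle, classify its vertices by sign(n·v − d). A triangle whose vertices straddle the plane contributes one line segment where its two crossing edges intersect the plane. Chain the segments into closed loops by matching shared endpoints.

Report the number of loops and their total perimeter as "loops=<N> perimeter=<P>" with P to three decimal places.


Straddling triangles (8 of 12):
  (v4,v1,v0) [+--] → (0.4567, -0.965, -0.641492)–(0.4567, -0.965, -1.215)  len=0.5735
  (v2,v4,v0) [-+-] → (0.4567, -0.509498, -1.215)–(0.4567, -0.965, -1.215)  len=0.4555
  (v1,v7,v3) [-+-] → (0.4567, 0.509498, 1.215)–(0.4567, 0.965, 1.215)  len=0.4555
  (v5,v1,v4) [+-+] → (0.4567, -0.965, 1.215)–(0.4567, -0.965, -0.641492)  len=1.8565
  (v5,v7,v1) [++-] → (0.4567, 0.509498, 1.215)–(0.4567, -0.965, 1.215)  len=1.4745
  (v3,v7,v2) [-+-] → (0.4567, 0.965, 1.215)–(0.4567, 0.965, 0.641492)  len=0.5735
  (v6,v4,v2) [++-] → (0.4567, -0.509498, -1.215)–(0.4567, 0.965, -1.215)  len=1.4745
  (v2,v7,v6) [-++] → (0.4567, 0.965, 0.641492)–(0.4567, 0.965, -1.215)  len=1.8565

Chained into 1 loop(s):
  loop 1: 8 segments, perimeter = 8.7200
Total perimeter = 8.720

loops=1 perimeter=8.720


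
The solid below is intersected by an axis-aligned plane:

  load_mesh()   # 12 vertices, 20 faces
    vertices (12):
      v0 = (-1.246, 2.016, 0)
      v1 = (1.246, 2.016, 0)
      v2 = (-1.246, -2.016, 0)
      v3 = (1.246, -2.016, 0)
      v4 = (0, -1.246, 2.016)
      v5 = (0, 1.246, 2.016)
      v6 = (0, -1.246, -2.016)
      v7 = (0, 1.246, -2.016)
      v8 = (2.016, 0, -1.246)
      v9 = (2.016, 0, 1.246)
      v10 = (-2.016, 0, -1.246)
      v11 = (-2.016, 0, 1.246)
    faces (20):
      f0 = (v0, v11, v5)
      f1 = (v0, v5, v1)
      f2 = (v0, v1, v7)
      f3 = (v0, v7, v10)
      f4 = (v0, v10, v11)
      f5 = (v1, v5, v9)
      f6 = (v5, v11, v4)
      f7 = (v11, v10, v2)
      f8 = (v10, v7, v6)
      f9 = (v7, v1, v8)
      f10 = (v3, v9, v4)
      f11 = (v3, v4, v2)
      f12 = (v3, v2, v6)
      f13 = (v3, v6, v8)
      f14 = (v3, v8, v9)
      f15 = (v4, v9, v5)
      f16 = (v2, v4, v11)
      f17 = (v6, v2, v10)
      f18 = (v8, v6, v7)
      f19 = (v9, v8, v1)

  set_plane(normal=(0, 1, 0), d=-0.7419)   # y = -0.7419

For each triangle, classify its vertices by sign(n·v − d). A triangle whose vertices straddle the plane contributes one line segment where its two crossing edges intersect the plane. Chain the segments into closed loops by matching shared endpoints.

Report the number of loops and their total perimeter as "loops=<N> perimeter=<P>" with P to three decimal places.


loops=1 perimeter=11.830

Straddling triangles (10 of 20):
  (v5,v11,v4) [++-] → (-0.815622, -0.7419, 1.70448)–(0, -0.7419, 2.016)  len=0.8731
  (v11,v10,v2) [++-] → (-1.73264, -0.7419, -0.787465)–(-1.73264, -0.7419, 0.787465)  len=1.5749
  (v10,v7,v6) [++-] → (0, -0.7419, -2.016)–(-0.815622, -0.7419, -1.70448)  len=0.8731
  (v3,v9,v4) [-+-] → (1.73264, -0.7419, 0.787465)–(0.815622, -0.7419, 1.70448)  len=1.2969
  (v3,v6,v8) [--+] → (0.815622, -0.7419, -1.70448)–(1.73264, -0.7419, -0.787465)  len=1.2969
  (v3,v8,v9) [-++] → (1.73264, -0.7419, -0.787465)–(1.73264, -0.7419, 0.787465)  len=1.5749
  (v4,v9,v5) [-++] → (0.815622, -0.7419, 1.70448)–(0, -0.7419, 2.016)  len=0.8731
  (v2,v4,v11) [--+] → (-0.815622, -0.7419, 1.70448)–(-1.73264, -0.7419, 0.787465)  len=1.2969
  (v6,v2,v10) [--+] → (-1.73264, -0.7419, -0.787465)–(-0.815622, -0.7419, -1.70448)  len=1.2969
  (v8,v6,v7) [+-+] → (0.815622, -0.7419, -1.70448)–(0, -0.7419, -2.016)  len=0.8731

Chained into 1 loop(s):
  loop 1: 10 segments, perimeter = 11.8296
Total perimeter = 11.830


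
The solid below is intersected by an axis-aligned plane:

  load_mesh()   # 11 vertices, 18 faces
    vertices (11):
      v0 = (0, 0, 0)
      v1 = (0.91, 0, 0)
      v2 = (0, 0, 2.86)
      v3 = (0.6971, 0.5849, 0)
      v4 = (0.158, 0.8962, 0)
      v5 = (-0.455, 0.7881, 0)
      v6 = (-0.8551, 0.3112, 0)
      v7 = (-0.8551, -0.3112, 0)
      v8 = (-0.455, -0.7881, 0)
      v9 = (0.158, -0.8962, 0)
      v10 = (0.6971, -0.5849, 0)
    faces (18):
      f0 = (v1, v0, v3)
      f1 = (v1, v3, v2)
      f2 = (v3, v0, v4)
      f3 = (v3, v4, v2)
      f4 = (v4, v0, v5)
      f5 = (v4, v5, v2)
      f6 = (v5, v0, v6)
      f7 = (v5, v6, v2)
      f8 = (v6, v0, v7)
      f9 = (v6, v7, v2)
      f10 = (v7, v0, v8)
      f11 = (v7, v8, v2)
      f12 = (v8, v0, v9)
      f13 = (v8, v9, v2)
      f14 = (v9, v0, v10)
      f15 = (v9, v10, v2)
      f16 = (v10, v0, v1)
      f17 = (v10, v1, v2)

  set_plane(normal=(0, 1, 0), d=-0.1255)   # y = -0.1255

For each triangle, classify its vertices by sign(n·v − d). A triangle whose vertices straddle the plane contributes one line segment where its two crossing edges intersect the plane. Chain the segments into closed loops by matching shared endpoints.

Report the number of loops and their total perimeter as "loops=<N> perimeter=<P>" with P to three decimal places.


loops=1 perimeter=6.965

Straddling triangles (10 of 18):
  (v6,v0,v7) [++-] → (-0.344843, -0.1255, 0)–(-0.8551, -0.1255, 0)  len=0.5103
  (v6,v7,v2) [+-+] → (-0.8551, -0.1255, 0)–(-0.344843, -0.1255, 1.70663)  len=1.7813
  (v7,v0,v8) [-+-] → (-0.344843, -0.1255, 0)–(-0.0724559, -0.1255, 0)  len=0.2724
  (v7,v8,v2) [--+] → (-0.0724559, -0.1255, 2.40456)–(-0.344843, -0.1255, 1.70663)  len=0.7492
  (v8,v0,v9) [-+-] → (-0.0724559, -0.1255, 0)–(0.0221256, -0.1255, 0)  len=0.0946
  (v8,v9,v2) [--+] → (0.0221256, -0.1255, 2.4595)–(-0.0724559, -0.1255, 2.40456)  len=0.1094
  (v9,v0,v10) [-+-] → (0.0221256, -0.1255, 0)–(0.149574, -0.1255, 0)  len=0.1274
  (v9,v10,v2) [--+] → (0.149574, -0.1255, 2.24634)–(0.0221256, -0.1255, 2.4595)  len=0.2484
  (v10,v0,v1) [-++] → (0.149574, -0.1255, 0)–(0.864319, -0.1255, 0)  len=0.7147
  (v10,v1,v2) [-++] → (0.864319, -0.1255, 0)–(0.149574, -0.1255, 2.24634)  len=2.3573

Chained into 1 loop(s):
  loop 1: 10 segments, perimeter = 6.9649
Total perimeter = 6.965


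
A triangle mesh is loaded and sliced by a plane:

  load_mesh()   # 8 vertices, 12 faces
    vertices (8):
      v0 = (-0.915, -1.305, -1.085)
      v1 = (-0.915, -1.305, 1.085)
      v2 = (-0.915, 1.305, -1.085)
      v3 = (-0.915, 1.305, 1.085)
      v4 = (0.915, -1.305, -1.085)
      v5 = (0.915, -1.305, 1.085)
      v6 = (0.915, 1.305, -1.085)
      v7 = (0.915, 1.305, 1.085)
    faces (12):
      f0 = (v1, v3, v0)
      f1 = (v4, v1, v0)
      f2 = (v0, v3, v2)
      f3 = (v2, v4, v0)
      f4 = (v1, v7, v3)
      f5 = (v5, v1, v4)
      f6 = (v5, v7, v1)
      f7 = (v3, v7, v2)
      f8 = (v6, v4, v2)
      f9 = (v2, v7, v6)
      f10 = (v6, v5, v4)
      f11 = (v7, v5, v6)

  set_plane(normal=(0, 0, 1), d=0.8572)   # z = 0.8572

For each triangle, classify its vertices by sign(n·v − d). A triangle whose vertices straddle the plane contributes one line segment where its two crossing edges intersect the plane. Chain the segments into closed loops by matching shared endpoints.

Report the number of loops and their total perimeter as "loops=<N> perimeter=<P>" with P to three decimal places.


Straddling triangles (8 of 12):
  (v1,v3,v0) [++-] → (-0.915, 1.03101, 0.8572)–(-0.915, -1.305, 0.8572)  len=2.3360
  (v4,v1,v0) [-+-] → (-0.722892, -1.305, 0.8572)–(-0.915, -1.305, 0.8572)  len=0.1921
  (v0,v3,v2) [-+-] → (-0.915, 1.03101, 0.8572)–(-0.915, 1.305, 0.8572)  len=0.2740
  (v5,v1,v4) [++-] → (-0.722892, -1.305, 0.8572)–(0.915, -1.305, 0.8572)  len=1.6379
  (v3,v7,v2) [++-] → (0.722892, 1.305, 0.8572)–(-0.915, 1.305, 0.8572)  len=1.6379
  (v2,v7,v6) [-+-] → (0.722892, 1.305, 0.8572)–(0.915, 1.305, 0.8572)  len=0.1921
  (v6,v5,v4) [-+-] → (0.915, -1.03101, 0.8572)–(0.915, -1.305, 0.8572)  len=0.2740
  (v7,v5,v6) [++-] → (0.915, -1.03101, 0.8572)–(0.915, 1.305, 0.8572)  len=2.3360

Chained into 1 loop(s):
  loop 1: 8 segments, perimeter = 8.8800
Total perimeter = 8.880

loops=1 perimeter=8.880


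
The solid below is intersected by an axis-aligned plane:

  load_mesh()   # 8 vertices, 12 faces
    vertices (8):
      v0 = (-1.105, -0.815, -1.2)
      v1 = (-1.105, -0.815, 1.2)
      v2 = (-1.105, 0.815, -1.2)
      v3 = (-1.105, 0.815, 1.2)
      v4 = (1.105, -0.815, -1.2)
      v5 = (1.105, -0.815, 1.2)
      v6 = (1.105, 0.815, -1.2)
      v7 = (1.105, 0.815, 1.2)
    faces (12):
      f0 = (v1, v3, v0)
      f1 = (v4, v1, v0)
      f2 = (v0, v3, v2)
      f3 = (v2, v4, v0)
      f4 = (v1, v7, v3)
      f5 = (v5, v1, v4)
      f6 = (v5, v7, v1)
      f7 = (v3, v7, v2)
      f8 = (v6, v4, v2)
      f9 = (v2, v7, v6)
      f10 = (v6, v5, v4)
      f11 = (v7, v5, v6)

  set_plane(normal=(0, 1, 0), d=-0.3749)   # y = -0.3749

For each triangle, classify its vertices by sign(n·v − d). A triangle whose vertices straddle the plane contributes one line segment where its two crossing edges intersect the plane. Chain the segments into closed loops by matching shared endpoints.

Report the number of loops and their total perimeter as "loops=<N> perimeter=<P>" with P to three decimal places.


Straddling triangles (8 of 12):
  (v1,v3,v0) [-+-] → (-1.105, -0.3749, 1.2)–(-1.105, -0.3749, -0.552)  len=1.7520
  (v0,v3,v2) [-++] → (-1.105, -0.3749, -0.552)–(-1.105, -0.3749, -1.2)  len=0.6480
  (v2,v4,v0) [+--] → (0.5083, -0.3749, -1.2)–(-1.105, -0.3749, -1.2)  len=1.6133
  (v1,v7,v3) [-++] → (-0.5083, -0.3749, 1.2)–(-1.105, -0.3749, 1.2)  len=0.5967
  (v5,v7,v1) [-+-] → (1.105, -0.3749, 1.2)–(-0.5083, -0.3749, 1.2)  len=1.6133
  (v6,v4,v2) [+-+] → (1.105, -0.3749, -1.2)–(0.5083, -0.3749, -1.2)  len=0.5967
  (v6,v5,v4) [+--] → (1.105, -0.3749, 0.552)–(1.105, -0.3749, -1.2)  len=1.7520
  (v7,v5,v6) [+-+] → (1.105, -0.3749, 1.2)–(1.105, -0.3749, 0.552)  len=0.6480

Chained into 1 loop(s):
  loop 1: 8 segments, perimeter = 9.2200
Total perimeter = 9.220

loops=1 perimeter=9.220


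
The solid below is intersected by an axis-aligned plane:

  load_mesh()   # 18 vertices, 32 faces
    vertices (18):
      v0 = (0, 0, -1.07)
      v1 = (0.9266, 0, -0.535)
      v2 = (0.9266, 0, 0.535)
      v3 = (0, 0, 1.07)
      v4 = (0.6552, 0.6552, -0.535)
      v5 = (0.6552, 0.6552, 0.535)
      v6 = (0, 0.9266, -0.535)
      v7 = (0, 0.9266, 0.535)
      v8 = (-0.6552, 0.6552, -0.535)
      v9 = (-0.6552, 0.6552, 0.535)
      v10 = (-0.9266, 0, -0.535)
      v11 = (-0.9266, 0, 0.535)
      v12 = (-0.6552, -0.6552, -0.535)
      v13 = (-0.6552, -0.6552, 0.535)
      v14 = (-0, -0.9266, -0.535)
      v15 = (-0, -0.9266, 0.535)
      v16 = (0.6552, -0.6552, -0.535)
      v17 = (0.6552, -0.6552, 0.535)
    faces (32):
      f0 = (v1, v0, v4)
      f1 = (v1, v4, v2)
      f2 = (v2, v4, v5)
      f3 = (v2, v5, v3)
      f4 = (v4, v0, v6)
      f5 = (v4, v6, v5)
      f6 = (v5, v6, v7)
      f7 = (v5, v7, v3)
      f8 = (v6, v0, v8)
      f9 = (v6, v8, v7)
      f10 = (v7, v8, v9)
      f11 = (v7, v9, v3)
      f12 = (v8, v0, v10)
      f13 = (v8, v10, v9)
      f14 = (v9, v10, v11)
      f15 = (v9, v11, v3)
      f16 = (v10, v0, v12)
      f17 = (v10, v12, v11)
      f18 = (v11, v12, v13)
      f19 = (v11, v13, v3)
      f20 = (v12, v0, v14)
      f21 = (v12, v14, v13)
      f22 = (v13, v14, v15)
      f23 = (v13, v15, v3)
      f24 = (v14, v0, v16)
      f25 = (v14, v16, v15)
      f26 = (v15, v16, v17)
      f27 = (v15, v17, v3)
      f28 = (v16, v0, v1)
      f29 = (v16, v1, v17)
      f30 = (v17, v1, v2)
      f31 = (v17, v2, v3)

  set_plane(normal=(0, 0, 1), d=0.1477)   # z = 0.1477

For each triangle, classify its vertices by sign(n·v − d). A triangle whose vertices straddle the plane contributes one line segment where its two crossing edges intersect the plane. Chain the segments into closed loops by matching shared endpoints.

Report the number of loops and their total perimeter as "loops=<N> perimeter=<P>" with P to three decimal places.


Straddling triangles (16 of 32):
  (v1,v4,v2) [--+] → (0.828363, 0.237158, 0.1477)–(0.9266, 0, 0.1477)  len=0.2567
  (v2,v4,v5) [+-+] → (0.828363, 0.237158, 0.1477)–(0.6552, 0.6552, 0.1477)  len=0.4525
  (v4,v6,v5) [--+] → (0.418042, 0.753437, 0.1477)–(0.6552, 0.6552, 0.1477)  len=0.2567
  (v5,v6,v7) [+-+] → (0.418042, 0.753437, 0.1477)–(0, 0.9266, 0.1477)  len=0.4525
  (v6,v8,v7) [--+] → (-0.237158, 0.828363, 0.1477)–(0, 0.9266, 0.1477)  len=0.2567
  (v7,v8,v9) [+-+] → (-0.237158, 0.828363, 0.1477)–(-0.6552, 0.6552, 0.1477)  len=0.4525
  (v8,v10,v9) [--+] → (-0.753437, 0.418042, 0.1477)–(-0.6552, 0.6552, 0.1477)  len=0.2567
  (v9,v10,v11) [+-+] → (-0.753437, 0.418042, 0.1477)–(-0.9266, 0, 0.1477)  len=0.4525
  (v10,v12,v11) [--+] → (-0.828363, -0.237158, 0.1477)–(-0.9266, 0, 0.1477)  len=0.2567
  (v11,v12,v13) [+-+] → (-0.828363, -0.237158, 0.1477)–(-0.6552, -0.6552, 0.1477)  len=0.4525
  (v12,v14,v13) [--+] → (-0.418042, -0.753437, 0.1477)–(-0.6552, -0.6552, 0.1477)  len=0.2567
  (v13,v14,v15) [+-+] → (-0.418042, -0.753437, 0.1477)–(0, -0.9266, 0.1477)  len=0.4525
  (v14,v16,v15) [--+] → (0.237158, -0.828363, 0.1477)–(0, -0.9266, 0.1477)  len=0.2567
  (v15,v16,v17) [+-+] → (0.237158, -0.828363, 0.1477)–(0.6552, -0.6552, 0.1477)  len=0.4525
  (v16,v1,v17) [--+] → (0.753437, -0.418042, 0.1477)–(0.6552, -0.6552, 0.1477)  len=0.2567
  (v17,v1,v2) [+-+] → (0.753437, -0.418042, 0.1477)–(0.9266, 0, 0.1477)  len=0.4525

Chained into 1 loop(s):
  loop 1: 16 segments, perimeter = 5.6735
Total perimeter = 5.673

loops=1 perimeter=5.673
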